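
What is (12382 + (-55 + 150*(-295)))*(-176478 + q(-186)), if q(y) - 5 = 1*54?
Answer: 5631823737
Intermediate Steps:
q(y) = 59 (q(y) = 5 + 1*54 = 5 + 54 = 59)
(12382 + (-55 + 150*(-295)))*(-176478 + q(-186)) = (12382 + (-55 + 150*(-295)))*(-176478 + 59) = (12382 + (-55 - 44250))*(-176419) = (12382 - 44305)*(-176419) = -31923*(-176419) = 5631823737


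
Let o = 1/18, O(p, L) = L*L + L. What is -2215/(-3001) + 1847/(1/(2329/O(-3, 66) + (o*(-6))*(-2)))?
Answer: 9753132783/4423474 ≈ 2204.9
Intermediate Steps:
O(p, L) = L + L² (O(p, L) = L² + L = L + L²)
o = 1/18 ≈ 0.055556
-2215/(-3001) + 1847/(1/(2329/O(-3, 66) + (o*(-6))*(-2))) = -2215/(-3001) + 1847/(1/(2329/((66*(1 + 66))) + ((1/18)*(-6))*(-2))) = -2215*(-1/3001) + 1847/(1/(2329/((66*67)) - ⅓*(-2))) = 2215/3001 + 1847/(1/(2329/4422 + ⅔)) = 2215/3001 + 1847/(1/(1759/1474)) = 2215/3001 + 1847/(1474/1759) = 2215/3001 + 1847*(1759/1474) = 2215/3001 + 3248873/1474 = 9753132783/4423474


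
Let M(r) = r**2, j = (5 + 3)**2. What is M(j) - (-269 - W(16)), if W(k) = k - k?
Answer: 4365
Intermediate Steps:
W(k) = 0
j = 64 (j = 8**2 = 64)
M(j) - (-269 - W(16)) = 64**2 - (-269 - 1*0) = 4096 - (-269 + 0) = 4096 - 1*(-269) = 4096 + 269 = 4365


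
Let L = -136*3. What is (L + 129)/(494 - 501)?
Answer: 279/7 ≈ 39.857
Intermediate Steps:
L = -408
(L + 129)/(494 - 501) = (-408 + 129)/(494 - 501) = -279/(-7) = -279*(-⅐) = 279/7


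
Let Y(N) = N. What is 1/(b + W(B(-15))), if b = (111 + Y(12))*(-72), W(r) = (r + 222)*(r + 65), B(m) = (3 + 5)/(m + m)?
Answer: 225/1236946 ≈ 0.00018190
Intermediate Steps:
B(m) = 4/m (B(m) = 8/((2*m)) = 8*(1/(2*m)) = 4/m)
W(r) = (65 + r)*(222 + r) (W(r) = (222 + r)*(65 + r) = (65 + r)*(222 + r))
b = -8856 (b = (111 + 12)*(-72) = 123*(-72) = -8856)
1/(b + W(B(-15))) = 1/(-8856 + (14430 + (4/(-15))**2 + 287*(4/(-15)))) = 1/(-8856 + (14430 + (4*(-1/15))**2 + 287*(4*(-1/15)))) = 1/(-8856 + (14430 + (-4/15)**2 + 287*(-4/15))) = 1/(-8856 + (14430 + 16/225 - 1148/15)) = 1/(-8856 + 3229546/225) = 1/(1236946/225) = 225/1236946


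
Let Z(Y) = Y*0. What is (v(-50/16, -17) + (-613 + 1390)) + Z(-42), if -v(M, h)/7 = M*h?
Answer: 3241/8 ≈ 405.13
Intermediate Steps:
Z(Y) = 0
v(M, h) = -7*M*h
(v(-50/16, -17) + (-613 + 1390)) + Z(-42) = (-7*(-50/16)*(-17) + (-613 + 1390)) + 0 = (-7*(-50*1/16)*(-17) + 777) + 0 = (-7*(-25/8)*(-17) + 777) + 0 = (-2975/8 + 777) + 0 = 3241/8 + 0 = 3241/8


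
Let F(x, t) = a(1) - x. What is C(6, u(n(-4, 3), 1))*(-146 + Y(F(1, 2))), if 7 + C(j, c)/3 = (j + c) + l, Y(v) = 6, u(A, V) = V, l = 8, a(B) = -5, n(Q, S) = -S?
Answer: -3360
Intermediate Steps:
F(x, t) = -5 - x
C(j, c) = 3 + 3*c + 3*j (C(j, c) = -21 + 3*((j + c) + 8) = -21 + 3*((c + j) + 8) = -21 + 3*(8 + c + j) = -21 + (24 + 3*c + 3*j) = 3 + 3*c + 3*j)
C(6, u(n(-4, 3), 1))*(-146 + Y(F(1, 2))) = (3 + 3*1 + 3*6)*(-146 + 6) = (3 + 3 + 18)*(-140) = 24*(-140) = -3360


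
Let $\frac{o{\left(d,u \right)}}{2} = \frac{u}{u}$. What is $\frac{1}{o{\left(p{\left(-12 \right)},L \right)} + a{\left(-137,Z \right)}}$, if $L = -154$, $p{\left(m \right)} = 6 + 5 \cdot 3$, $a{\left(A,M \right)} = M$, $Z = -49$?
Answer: $- \frac{1}{47} \approx -0.021277$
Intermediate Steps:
$p{\left(m \right)} = 21$ ($p{\left(m \right)} = 6 + 15 = 21$)
$o{\left(d,u \right)} = 2$ ($o{\left(d,u \right)} = 2 \frac{u}{u} = 2 \cdot 1 = 2$)
$\frac{1}{o{\left(p{\left(-12 \right)},L \right)} + a{\left(-137,Z \right)}} = \frac{1}{2 - 49} = \frac{1}{-47} = - \frac{1}{47}$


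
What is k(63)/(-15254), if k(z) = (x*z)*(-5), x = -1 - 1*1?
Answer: -315/7627 ≈ -0.041301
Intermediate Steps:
x = -2 (x = -1 - 1 = -2)
k(z) = 10*z (k(z) = -2*z*(-5) = 10*z)
k(63)/(-15254) = (10*63)/(-15254) = 630*(-1/15254) = -315/7627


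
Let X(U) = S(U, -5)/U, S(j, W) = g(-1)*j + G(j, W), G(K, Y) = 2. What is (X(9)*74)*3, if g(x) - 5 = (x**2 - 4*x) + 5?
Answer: 10138/3 ≈ 3379.3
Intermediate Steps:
g(x) = 10 + x**2 - 4*x (g(x) = 5 + ((x**2 - 4*x) + 5) = 5 + (5 + x**2 - 4*x) = 10 + x**2 - 4*x)
S(j, W) = 2 + 15*j (S(j, W) = (10 + (-1)**2 - 4*(-1))*j + 2 = (10 + 1 + 4)*j + 2 = 15*j + 2 = 2 + 15*j)
X(U) = (2 + 15*U)/U
(X(9)*74)*3 = ((15 + 2/9)*74)*3 = ((137/9)*74)*3 = (10138/9)*3 = 10138/3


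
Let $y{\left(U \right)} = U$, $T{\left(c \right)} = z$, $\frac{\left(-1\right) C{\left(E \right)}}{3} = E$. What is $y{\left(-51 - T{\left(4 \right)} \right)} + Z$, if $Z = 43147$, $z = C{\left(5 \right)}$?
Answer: $43111$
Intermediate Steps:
$C{\left(E \right)} = - 3 E$
$z = -15$ ($z = \left(-3\right) 5 = -15$)
$T{\left(c \right)} = -15$
$y{\left(-51 - T{\left(4 \right)} \right)} + Z = \left(-51 - -15\right) + 43147 = \left(-51 + 15\right) + 43147 = -36 + 43147 = 43111$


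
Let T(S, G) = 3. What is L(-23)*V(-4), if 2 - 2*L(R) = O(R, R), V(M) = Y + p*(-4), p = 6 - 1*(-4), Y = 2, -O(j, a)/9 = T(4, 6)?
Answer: -551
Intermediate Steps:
O(j, a) = -27 (O(j, a) = -9*3 = -27)
p = 10 (p = 6 + 4 = 10)
V(M) = -38 (V(M) = 2 + 10*(-4) = 2 - 40 = -38)
L(R) = 29/2 (L(R) = 1 - 1/2*(-27) = 1 + 27/2 = 29/2)
L(-23)*V(-4) = (29/2)*(-38) = -551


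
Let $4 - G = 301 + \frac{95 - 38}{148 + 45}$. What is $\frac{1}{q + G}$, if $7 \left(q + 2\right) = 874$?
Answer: $- \frac{1351}{235666} \approx -0.0057327$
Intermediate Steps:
$q = \frac{860}{7}$ ($q = -2 + \frac{1}{7} \cdot 874 = -2 + \frac{874}{7} = \frac{860}{7} \approx 122.86$)
$G = - \frac{57378}{193}$ ($G = 4 - \left(301 + \frac{95 - 38}{148 + 45}\right) = 4 - \left(301 + \frac{57}{193}\right) = 4 - \frac{58150}{193} = - \frac{57378}{193} \approx -297.3$)
$\frac{1}{q + G} = \frac{1}{\frac{860}{7} - \frac{57378}{193}} = \frac{1}{- \frac{235666}{1351}} = - \frac{1351}{235666}$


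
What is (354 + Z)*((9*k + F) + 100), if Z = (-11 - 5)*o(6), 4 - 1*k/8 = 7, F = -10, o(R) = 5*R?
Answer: 15876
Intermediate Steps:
k = -24 (k = 32 - 8*7 = 32 - 56 = -24)
Z = -480 (Z = (-11 - 5)*(5*6) = -16*30 = -480)
(354 + Z)*((9*k + F) + 100) = (354 - 480)*((9*(-24) - 10) + 100) = -126*((-216 - 10) + 100) = -126*(-226 + 100) = -126*(-126) = 15876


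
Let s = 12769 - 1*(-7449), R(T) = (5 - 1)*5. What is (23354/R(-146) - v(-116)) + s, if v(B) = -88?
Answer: 214737/10 ≈ 21474.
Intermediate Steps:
R(T) = 20 (R(T) = 4*5 = 20)
s = 20218 (s = 12769 + 7449 = 20218)
(23354/R(-146) - v(-116)) + s = (23354/20 - 1*(-88)) + 20218 = (23354*(1/20) + 88) + 20218 = (11677/10 + 88) + 20218 = 12557/10 + 20218 = 214737/10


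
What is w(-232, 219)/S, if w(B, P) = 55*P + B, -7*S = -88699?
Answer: 82691/88699 ≈ 0.93227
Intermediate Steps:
S = 88699/7 (S = -⅐*(-88699) = 88699/7 ≈ 12671.)
w(B, P) = B + 55*P
w(-232, 219)/S = (-232 + 55*219)/(88699/7) = (-232 + 12045)*(7/88699) = 11813*(7/88699) = 82691/88699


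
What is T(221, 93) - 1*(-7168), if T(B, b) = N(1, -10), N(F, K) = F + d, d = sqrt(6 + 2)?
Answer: 7169 + 2*sqrt(2) ≈ 7171.8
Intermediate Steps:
d = 2*sqrt(2) (d = sqrt(8) = 2*sqrt(2) ≈ 2.8284)
N(F, K) = F + 2*sqrt(2)
T(B, b) = 1 + 2*sqrt(2)
T(221, 93) - 1*(-7168) = (1 + 2*sqrt(2)) - 1*(-7168) = (1 + 2*sqrt(2)) + 7168 = 7169 + 2*sqrt(2)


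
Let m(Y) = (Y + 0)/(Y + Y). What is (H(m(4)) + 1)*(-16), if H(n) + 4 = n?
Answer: 40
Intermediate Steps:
m(Y) = 1/2 (m(Y) = Y/((2*Y)) = Y*(1/(2*Y)) = 1/2)
H(n) = -4 + n
(H(m(4)) + 1)*(-16) = ((-4 + 1/2) + 1)*(-16) = (-7/2 + 1)*(-16) = -5/2*(-16) = 40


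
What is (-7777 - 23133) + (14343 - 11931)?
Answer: -28498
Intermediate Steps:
(-7777 - 23133) + (14343 - 11931) = -30910 + 2412 = -28498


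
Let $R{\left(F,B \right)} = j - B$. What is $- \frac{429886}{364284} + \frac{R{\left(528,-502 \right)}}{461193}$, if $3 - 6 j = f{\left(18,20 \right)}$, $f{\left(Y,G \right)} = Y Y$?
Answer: $- \frac{16508086052}{14000435901} \approx -1.1791$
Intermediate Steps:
$f{\left(Y,G \right)} = Y^{2}$
$j = - \frac{107}{2}$ ($j = \frac{1}{2} - \frac{18^{2}}{6} = \frac{1}{2} - 54 = - \frac{107}{2} \approx -53.5$)
$R{\left(F,B \right)} = - \frac{107}{2} - B$
$- \frac{429886}{364284} + \frac{R{\left(528,-502 \right)}}{461193} = - \frac{429886}{364284} + \frac{- \frac{107}{2} - -502}{461193} = \left(-429886\right) \frac{1}{364284} + \left(- \frac{107}{2} + 502\right) \frac{1}{461193} = - \frac{214943}{182142} + \frac{897}{2} \cdot \frac{1}{461193} = - \frac{214943}{182142} + \frac{299}{307462} = - \frac{16508086052}{14000435901}$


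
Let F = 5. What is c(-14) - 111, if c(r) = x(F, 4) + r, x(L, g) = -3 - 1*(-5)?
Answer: -123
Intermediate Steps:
x(L, g) = 2 (x(L, g) = -3 + 5 = 2)
c(r) = 2 + r
c(-14) - 111 = (2 - 14) - 111 = -12 - 111 = -123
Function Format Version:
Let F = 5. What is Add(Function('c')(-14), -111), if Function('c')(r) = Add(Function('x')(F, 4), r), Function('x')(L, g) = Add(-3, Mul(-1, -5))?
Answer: -123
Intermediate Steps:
Function('x')(L, g) = 2 (Function('x')(L, g) = Add(-3, 5) = 2)
Function('c')(r) = Add(2, r)
Add(Function('c')(-14), -111) = Add(Add(2, -14), -111) = Add(-12, -111) = -123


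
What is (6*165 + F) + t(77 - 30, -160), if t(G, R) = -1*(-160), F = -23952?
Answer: -22802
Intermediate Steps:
t(G, R) = 160
(6*165 + F) + t(77 - 30, -160) = (6*165 - 23952) + 160 = (990 - 23952) + 160 = -22962 + 160 = -22802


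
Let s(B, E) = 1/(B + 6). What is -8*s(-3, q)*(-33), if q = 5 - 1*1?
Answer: 88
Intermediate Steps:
q = 4 (q = 5 - 1 = 4)
s(B, E) = 1/(6 + B)
-8*s(-3, q)*(-33) = -8/(6 - 3)*(-33) = -8/3*(-33) = 88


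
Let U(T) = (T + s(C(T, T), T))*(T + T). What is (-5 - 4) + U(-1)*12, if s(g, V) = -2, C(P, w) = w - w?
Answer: 63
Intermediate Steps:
C(P, w) = 0
U(T) = 2*T*(-2 + T) (U(T) = (T - 2)*(T + T) = (-2 + T)*(2*T) = 2*T*(-2 + T))
(-5 - 4) + U(-1)*12 = (-5 - 4) + (2*(-1)*(-2 - 1))*12 = -9 + (2*(-1)*(-3))*12 = -9 + 6*12 = -9 + 72 = 63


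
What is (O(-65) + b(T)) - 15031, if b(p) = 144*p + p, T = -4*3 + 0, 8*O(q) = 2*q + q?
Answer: -134363/8 ≈ -16795.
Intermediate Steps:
O(q) = 3*q/8 (O(q) = (2*q + q)/8 = (3*q)/8 = 3*q/8)
T = -12 (T = -12 + 0 = -12)
b(p) = 145*p
(O(-65) + b(T)) - 15031 = ((3/8)*(-65) + 145*(-12)) - 15031 = (-195/8 - 1740) - 15031 = -14115/8 - 15031 = -134363/8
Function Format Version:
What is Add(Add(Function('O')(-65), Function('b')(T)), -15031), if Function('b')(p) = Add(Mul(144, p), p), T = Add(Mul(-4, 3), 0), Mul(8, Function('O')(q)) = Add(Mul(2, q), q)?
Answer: Rational(-134363, 8) ≈ -16795.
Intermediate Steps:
Function('O')(q) = Mul(Rational(3, 8), q) (Function('O')(q) = Mul(Rational(1, 8), Add(Mul(2, q), q)) = Mul(Rational(1, 8), Mul(3, q)) = Mul(Rational(3, 8), q))
T = -12 (T = Add(-12, 0) = -12)
Function('b')(p) = Mul(145, p)
Add(Add(Function('O')(-65), Function('b')(T)), -15031) = Add(Add(Mul(Rational(3, 8), -65), Mul(145, -12)), -15031) = Add(Add(Rational(-195, 8), -1740), -15031) = Add(Rational(-14115, 8), -15031) = Rational(-134363, 8)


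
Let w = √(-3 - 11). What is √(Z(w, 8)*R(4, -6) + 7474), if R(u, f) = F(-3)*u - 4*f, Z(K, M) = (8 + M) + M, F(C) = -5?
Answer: √7570 ≈ 87.006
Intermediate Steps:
w = I*√14 (w = √(-14) = I*√14 ≈ 3.7417*I)
Z(K, M) = 8 + 2*M
R(u, f) = -5*u - 4*f
√(Z(w, 8)*R(4, -6) + 7474) = √((8 + 2*8)*(-5*4 - 4*(-6)) + 7474) = √((8 + 16)*(-20 + 24) + 7474) = √(24*4 + 7474) = √(96 + 7474) = √7570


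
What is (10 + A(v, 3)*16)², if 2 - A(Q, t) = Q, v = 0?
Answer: 1764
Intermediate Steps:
A(Q, t) = 2 - Q
(10 + A(v, 3)*16)² = (10 + (2 - 1*0)*16)² = (10 + (2 + 0)*16)² = (10 + 2*16)² = (10 + 32)² = 42² = 1764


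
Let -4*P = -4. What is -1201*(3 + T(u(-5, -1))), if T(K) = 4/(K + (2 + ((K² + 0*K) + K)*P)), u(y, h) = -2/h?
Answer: -20417/5 ≈ -4083.4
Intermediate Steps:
P = 1 (P = -¼*(-4) = 1)
T(K) = 4/(2 + K² + 2*K) (T(K) = 4/(K + (2 + ((K² + 0*K) + K)*1)) = 4/(K + (2 + ((K² + 0) + K)*1)) = 4/(K + (2 + (K² + K)*1)) = 4/(K + (2 + (K + K²)*1)) = 4/(K + (2 + (K + K²))) = 4/(K + (2 + K + K²)) = 4/(2 + K² + 2*K))
-1201*(3 + T(u(-5, -1))) = -1201*(3 + 4/(2 + (-2/(-1))² + 2*(-2/(-1)))) = -1201*(3 + 4/(2 + (-2*(-1))² + 2*(-2*(-1)))) = -1201*(3 + 4/(2 + 2² + 2*2)) = -1201*(3 + 4/(2 + 4 + 4)) = -1201*(3 + 4/10) = -1201*(3 + 4*(⅒)) = -1201*(3 + ⅖) = -1201*17/5 = -20417/5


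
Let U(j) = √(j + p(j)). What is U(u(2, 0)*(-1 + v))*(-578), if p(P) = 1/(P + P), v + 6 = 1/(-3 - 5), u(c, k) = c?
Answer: -289*I*√185649/57 ≈ -2184.6*I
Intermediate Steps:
v = -49/8 (v = -6 + 1/(-3 - 5) = -6 + 1/(-8) = -6 - ⅛ = -49/8 ≈ -6.1250)
p(P) = 1/(2*P)
U(j) = √(j + 1/(2*j))
U(u(2, 0)*(-1 + v))*(-578) = (√(2/((2*(-1 - 49/8))) + 4*(2*(-1 - 49/8)))/2)*(-578) = (√(2/((2*(-57/8))) + 4*(2*(-57/8)))/2)*(-578) = (√(2/(-57/4) + 4*(-57/4))/2)*(-578) = (√(2*(-4/57) - 57)/2)*(-578) = (√(-8/57 - 57)/2)*(-578) = (√(-3257/57)/2)*(-578) = ((I*√185649/57)/2)*(-578) = (I*√185649/114)*(-578) = -289*I*√185649/57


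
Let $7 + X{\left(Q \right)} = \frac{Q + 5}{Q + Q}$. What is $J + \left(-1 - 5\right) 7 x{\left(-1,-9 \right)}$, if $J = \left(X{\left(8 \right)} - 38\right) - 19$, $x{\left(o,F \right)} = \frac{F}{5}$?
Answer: $\frac{993}{80} \approx 12.413$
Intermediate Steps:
$X{\left(Q \right)} = -7 + \frac{5 + Q}{2 Q}$ ($X{\left(Q \right)} = -7 + \frac{Q + 5}{Q + Q} = -7 + \frac{5 + Q}{2 Q}$)
$x{\left(o,F \right)} = \frac{F}{5}$ ($x{\left(o,F \right)} = F \frac{1}{5} = \frac{F}{5}$)
$J = - \frac{1011}{16}$ ($J = \left(\frac{5 - 104}{2 \cdot 8} - 38\right) - 19 = \left(\frac{1}{2} \cdot \frac{1}{8} \left(5 - 104\right) - 38\right) - 19 = \left(\frac{1}{2} \cdot \frac{1}{8} \left(-99\right) - 38\right) - 19 = \left(- \frac{99}{16} - 38\right) - 19 = - \frac{707}{16} - 19 = - \frac{1011}{16} \approx -63.188$)
$J + \left(-1 - 5\right) 7 x{\left(-1,-9 \right)} = - \frac{1011}{16} + \left(-1 - 5\right) 7 \cdot \frac{1}{5} \left(-9\right) = - \frac{1011}{16} + \left(-6\right) 7 \left(- \frac{9}{5}\right) = - \frac{1011}{16} - - \frac{378}{5} = - \frac{1011}{16} + \frac{378}{5} = \frac{993}{80}$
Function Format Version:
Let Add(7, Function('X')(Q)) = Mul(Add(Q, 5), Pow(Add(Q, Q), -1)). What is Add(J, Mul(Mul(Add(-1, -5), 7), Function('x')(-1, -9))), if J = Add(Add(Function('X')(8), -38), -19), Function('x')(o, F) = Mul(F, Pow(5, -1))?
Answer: Rational(993, 80) ≈ 12.413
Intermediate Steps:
Function('X')(Q) = Add(-7, Mul(Rational(1, 2), Pow(Q, -1), Add(5, Q))) (Function('X')(Q) = Add(-7, Mul(Add(Q, 5), Pow(Add(Q, Q), -1))) = Add(-7, Mul(Add(5, Q), Pow(Mul(2, Q), -1))) = Add(-7, Mul(Add(5, Q), Mul(Rational(1, 2), Pow(Q, -1)))) = Add(-7, Mul(Rational(1, 2), Pow(Q, -1), Add(5, Q))))
Function('x')(o, F) = Mul(Rational(1, 5), F) (Function('x')(o, F) = Mul(F, Rational(1, 5)) = Mul(Rational(1, 5), F))
J = Rational(-1011, 16) (J = Add(Add(Mul(Rational(1, 2), Pow(8, -1), Add(5, Mul(-13, 8))), -38), -19) = Add(Add(Mul(Rational(1, 2), Rational(1, 8), Add(5, -104)), -38), -19) = Add(Add(Mul(Rational(1, 2), Rational(1, 8), -99), -38), -19) = Add(Add(Rational(-99, 16), -38), -19) = Add(Rational(-707, 16), -19) = Rational(-1011, 16) ≈ -63.188)
Add(J, Mul(Mul(Add(-1, -5), 7), Function('x')(-1, -9))) = Add(Rational(-1011, 16), Mul(Mul(Add(-1, -5), 7), Mul(Rational(1, 5), -9))) = Add(Rational(-1011, 16), Mul(Mul(-6, 7), Rational(-9, 5))) = Add(Rational(-1011, 16), Mul(-42, Rational(-9, 5))) = Add(Rational(-1011, 16), Rational(378, 5)) = Rational(993, 80)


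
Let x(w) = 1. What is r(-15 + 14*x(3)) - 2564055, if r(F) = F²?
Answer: -2564054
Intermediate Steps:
r(-15 + 14*x(3)) - 2564055 = (-15 + 14*1)² - 2564055 = (-15 + 14)² - 2564055 = (-1)² - 2564055 = 1 - 2564055 = -2564054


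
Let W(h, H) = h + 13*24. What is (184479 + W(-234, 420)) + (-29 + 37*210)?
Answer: 192298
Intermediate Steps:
W(h, H) = 312 + h (W(h, H) = h + 312 = 312 + h)
(184479 + W(-234, 420)) + (-29 + 37*210) = (184479 + (312 - 234)) + (-29 + 37*210) = (184479 + 78) + (-29 + 7770) = 184557 + 7741 = 192298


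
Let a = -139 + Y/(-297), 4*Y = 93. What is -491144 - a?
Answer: -194437949/396 ≈ -4.9101e+5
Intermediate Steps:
Y = 93/4 (Y = (¼)*93 = 93/4 ≈ 23.250)
a = -55075/396 (a = -139 + (93/4)/(-297) = -139 - 1/297*93/4 = -139 - 31/396 = -55075/396 ≈ -139.08)
-491144 - a = -491144 - 1*(-55075/396) = -491144 + 55075/396 = -194437949/396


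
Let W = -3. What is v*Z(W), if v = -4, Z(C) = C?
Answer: 12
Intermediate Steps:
v*Z(W) = -4*(-3) = 12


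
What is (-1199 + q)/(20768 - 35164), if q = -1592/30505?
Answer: 36577087/439149980 ≈ 0.083291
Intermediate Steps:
q = -1592/30505 (q = -1592*1/30505 = -1592/30505 ≈ -0.052188)
(-1199 + q)/(20768 - 35164) = (-1199 - 1592/30505)/(20768 - 35164) = -36577087/30505/(-14396) = -36577087/30505*(-1/14396) = 36577087/439149980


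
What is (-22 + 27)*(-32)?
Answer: -160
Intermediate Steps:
(-22 + 27)*(-32) = 5*(-32) = -160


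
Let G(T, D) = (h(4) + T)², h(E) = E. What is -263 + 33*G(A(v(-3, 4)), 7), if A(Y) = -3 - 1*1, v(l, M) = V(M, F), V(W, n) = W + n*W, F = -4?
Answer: -263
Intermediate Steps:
V(W, n) = W + W*n
v(l, M) = -3*M (v(l, M) = M*(1 - 4) = M*(-3) = -3*M)
A(Y) = -4 (A(Y) = -3 - 1 = -4)
G(T, D) = (4 + T)²
-263 + 33*G(A(v(-3, 4)), 7) = -263 + 33*(4 - 4)² = -263 + 33*0² = -263 + 33*0 = -263 + 0 = -263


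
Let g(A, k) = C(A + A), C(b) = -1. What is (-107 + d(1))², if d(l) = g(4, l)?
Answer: 11664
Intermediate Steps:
g(A, k) = -1
d(l) = -1
(-107 + d(1))² = (-107 - 1)² = (-108)² = 11664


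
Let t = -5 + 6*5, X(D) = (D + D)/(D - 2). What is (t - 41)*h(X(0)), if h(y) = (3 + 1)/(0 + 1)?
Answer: -64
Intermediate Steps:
X(D) = 2*D/(-2 + D) (X(D) = (2*D)/(-2 + D) = 2*D/(-2 + D))
t = 25 (t = -5 + 30 = 25)
h(y) = 4 (h(y) = 4/1 = 4*1 = 4)
(t - 41)*h(X(0)) = (25 - 41)*4 = -16*4 = -64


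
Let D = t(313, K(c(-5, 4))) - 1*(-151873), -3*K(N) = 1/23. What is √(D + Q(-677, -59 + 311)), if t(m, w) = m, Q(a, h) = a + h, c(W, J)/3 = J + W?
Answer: √151761 ≈ 389.56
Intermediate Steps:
c(W, J) = 3*J + 3*W (c(W, J) = 3*(J + W) = 3*J + 3*W)
K(N) = -1/69 (K(N) = -⅓/23 = -⅓*1/23 = -1/69)
D = 152186 (D = 313 - 1*(-151873) = 313 + 151873 = 152186)
√(D + Q(-677, -59 + 311)) = √(152186 + (-677 + (-59 + 311))) = √(152186 + (-677 + 252)) = √(152186 - 425) = √151761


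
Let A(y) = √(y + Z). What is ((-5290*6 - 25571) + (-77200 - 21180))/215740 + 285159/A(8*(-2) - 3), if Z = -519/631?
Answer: -155691/215740 - 285159*I*√1973137/6254 ≈ -0.72166 - 64048.0*I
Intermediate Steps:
Z = -519/631 (Z = -519*1/631 = -519/631 ≈ -0.82250)
A(y) = √(-519/631 + y) (A(y) = √(y - 519/631) = √(-519/631 + y))
((-5290*6 - 25571) + (-77200 - 21180))/215740 + 285159/A(8*(-2) - 3) = ((-5290*6 - 25571) + (-77200 - 21180))/215740 + 285159/((√(-327489 + 398161*(8*(-2) - 3))/631)) = ((-31740 - 25571) - 98380)*(1/215740) + 285159/((√(-327489 + 398161*(-16 - 3))/631)) = (-57311 - 98380)*(1/215740) + 285159/((√(-327489 + 398161*(-19))/631)) = -155691*1/215740 + 285159/((√(-327489 - 7565059)/631)) = -155691/215740 + 285159/((√(-7892548)/631)) = -155691/215740 + 285159/(((2*I*√1973137)/631)) = -155691/215740 + 285159/((2*I*√1973137/631)) = -155691/215740 + 285159*(-I*√1973137/6254) = -155691/215740 - 285159*I*√1973137/6254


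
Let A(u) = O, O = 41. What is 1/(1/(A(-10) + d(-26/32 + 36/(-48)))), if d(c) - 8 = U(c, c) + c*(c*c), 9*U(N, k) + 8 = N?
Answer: 180727/4096 ≈ 44.123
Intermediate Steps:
U(N, k) = -8/9 + N/9
d(c) = 64/9 + c³ + c/9 (d(c) = 8 + ((-8/9 + c/9) + c*(c*c)) = 8 + ((-8/9 + c/9) + c*c²) = 8 + ((-8/9 + c/9) + c³) = 8 + (-8/9 + c³ + c/9) = 64/9 + c³ + c/9)
A(u) = 41
1/(1/(A(-10) + d(-26/32 + 36/(-48)))) = 1/(1/(41 + (64/9 + (-26/32 + 36/(-48))³ + (-26/32 + 36/(-48))/9))) = 1/(1/(41 + (64/9 + (-26*1/32 + 36*(-1/48))³ + (-26*1/32 + 36*(-1/48))/9))) = 1/(1/(41 + (64/9 + (-13/16 - ¾)³ + (-13/16 - ¾)/9))) = 1/(1/(41 + (64/9 + (-25/16)³ + (⅑)*(-25/16)))) = 1/(1/(41 + (64/9 - 15625/4096 - 25/144))) = 1/(1/(41 + 12791/4096)) = 1/(1/(180727/4096)) = 1/(4096/180727) = 180727/4096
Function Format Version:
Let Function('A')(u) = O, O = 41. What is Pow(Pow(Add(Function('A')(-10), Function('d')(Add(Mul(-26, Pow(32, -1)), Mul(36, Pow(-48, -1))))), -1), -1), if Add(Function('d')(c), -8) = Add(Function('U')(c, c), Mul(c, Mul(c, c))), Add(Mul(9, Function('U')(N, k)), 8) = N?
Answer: Rational(180727, 4096) ≈ 44.123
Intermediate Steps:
Function('U')(N, k) = Add(Rational(-8, 9), Mul(Rational(1, 9), N))
Function('d')(c) = Add(Rational(64, 9), Pow(c, 3), Mul(Rational(1, 9), c)) (Function('d')(c) = Add(8, Add(Add(Rational(-8, 9), Mul(Rational(1, 9), c)), Mul(c, Mul(c, c)))) = Add(8, Add(Add(Rational(-8, 9), Mul(Rational(1, 9), c)), Mul(c, Pow(c, 2)))) = Add(8, Add(Add(Rational(-8, 9), Mul(Rational(1, 9), c)), Pow(c, 3))) = Add(8, Add(Rational(-8, 9), Pow(c, 3), Mul(Rational(1, 9), c))) = Add(Rational(64, 9), Pow(c, 3), Mul(Rational(1, 9), c)))
Function('A')(u) = 41
Pow(Pow(Add(Function('A')(-10), Function('d')(Add(Mul(-26, Pow(32, -1)), Mul(36, Pow(-48, -1))))), -1), -1) = Pow(Pow(Add(41, Add(Rational(64, 9), Pow(Add(Mul(-26, Pow(32, -1)), Mul(36, Pow(-48, -1))), 3), Mul(Rational(1, 9), Add(Mul(-26, Pow(32, -1)), Mul(36, Pow(-48, -1)))))), -1), -1) = Pow(Pow(Add(41, Add(Rational(64, 9), Pow(Add(Mul(-26, Rational(1, 32)), Mul(36, Rational(-1, 48))), 3), Mul(Rational(1, 9), Add(Mul(-26, Rational(1, 32)), Mul(36, Rational(-1, 48)))))), -1), -1) = Pow(Pow(Add(41, Add(Rational(64, 9), Pow(Add(Rational(-13, 16), Rational(-3, 4)), 3), Mul(Rational(1, 9), Add(Rational(-13, 16), Rational(-3, 4))))), -1), -1) = Pow(Pow(Add(41, Add(Rational(64, 9), Pow(Rational(-25, 16), 3), Mul(Rational(1, 9), Rational(-25, 16)))), -1), -1) = Pow(Pow(Add(41, Add(Rational(64, 9), Rational(-15625, 4096), Rational(-25, 144))), -1), -1) = Pow(Pow(Add(41, Rational(12791, 4096)), -1), -1) = Pow(Pow(Rational(180727, 4096), -1), -1) = Pow(Rational(4096, 180727), -1) = Rational(180727, 4096)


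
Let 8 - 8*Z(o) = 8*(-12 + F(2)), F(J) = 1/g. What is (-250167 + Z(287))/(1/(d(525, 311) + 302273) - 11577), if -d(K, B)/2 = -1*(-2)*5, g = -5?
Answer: 378048682557/17495914900 ≈ 21.608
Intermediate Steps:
F(J) = -1/5 (F(J) = 1/(-5) = -1/5)
Z(o) = 66/5 (Z(o) = 1 - (-12 - 1/5) = 1 - (-61)/5 = 1 - 1/8*(-488/5) = 1 + 61/5 = 66/5)
d(K, B) = -20 (d(K, B) = -2*(-1*(-2))*5 = -4*5 = -2*10 = -20)
(-250167 + Z(287))/(1/(d(525, 311) + 302273) - 11577) = (-250167 + 66/5)/(1/(-20 + 302273) - 11577) = -1250769/(5*(1/302253 - 11577)) = -1250769/(5*(-3499182980/302253)) = -1250769/5*(-302253/3499182980) = 378048682557/17495914900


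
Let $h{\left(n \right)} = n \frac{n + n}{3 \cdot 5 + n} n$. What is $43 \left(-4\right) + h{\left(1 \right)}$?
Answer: $- \frac{1375}{8} \approx -171.88$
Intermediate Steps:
$h{\left(n \right)} = \frac{2 n^{3}}{15 + n}$ ($h{\left(n \right)} = n \frac{2 n}{15 + n} n = \frac{2 n^{2}}{15 + n} n = \frac{2 n^{3}}{15 + n}$)
$43 \left(-4\right) + h{\left(1 \right)} = 43 \left(-4\right) + \frac{2 \cdot 1^{3}}{15 + 1} = -172 + 2 \cdot 1 \cdot \frac{1}{16} = -172 + \frac{1}{8} = - \frac{1375}{8}$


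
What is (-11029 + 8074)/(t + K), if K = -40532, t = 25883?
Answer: 985/4883 ≈ 0.20172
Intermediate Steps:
(-11029 + 8074)/(t + K) = (-11029 + 8074)/(25883 - 40532) = -2955/(-14649) = -2955*(-1/14649) = 985/4883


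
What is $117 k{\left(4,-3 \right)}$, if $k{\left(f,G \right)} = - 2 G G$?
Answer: $-2106$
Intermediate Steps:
$k{\left(f,G \right)} = - 2 G^{2}$
$117 k{\left(4,-3 \right)} = 117 \left(- 2 \left(-3\right)^{2}\right) = 117 \left(\left(-2\right) 9\right) = 117 \left(-18\right) = -2106$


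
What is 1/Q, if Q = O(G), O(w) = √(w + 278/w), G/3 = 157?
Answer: √104618049/222119 ≈ 0.046049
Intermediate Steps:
G = 471 (G = 3*157 = 471)
Q = √104618049/471 (Q = √(471 + 278/471) = √(222119/471) = √104618049/471 ≈ 21.716)
1/Q = 1/(√104618049/471) = √104618049/222119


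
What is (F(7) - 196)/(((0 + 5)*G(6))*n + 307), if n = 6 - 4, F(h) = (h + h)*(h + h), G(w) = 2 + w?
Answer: 0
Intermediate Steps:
F(h) = 4*h**2 (F(h) = (2*h)*(2*h) = 4*h**2)
n = 2
(F(7) - 196)/(((0 + 5)*G(6))*n + 307) = (4*7**2 - 196)/(((0 + 5)*(2 + 6))*2 + 307) = (4*49 - 196)/((5*8)*2 + 307) = (196 - 196)/(40*2 + 307) = 0/(80 + 307) = 0/387 = 0*(1/387) = 0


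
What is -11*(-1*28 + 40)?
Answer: -132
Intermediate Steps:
-11*(-1*28 + 40) = -11*(-28 + 40) = -11*12 = -132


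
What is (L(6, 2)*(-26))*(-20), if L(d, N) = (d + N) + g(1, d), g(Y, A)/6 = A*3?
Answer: 60320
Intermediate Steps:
g(Y, A) = 18*A (g(Y, A) = 6*(A*3) = 6*(3*A) = 18*A)
L(d, N) = N + 19*d (L(d, N) = (d + N) + 18*d = (N + d) + 18*d = N + 19*d)
(L(6, 2)*(-26))*(-20) = ((2 + 19*6)*(-26))*(-20) = ((2 + 114)*(-26))*(-20) = (116*(-26))*(-20) = -3016*(-20) = 60320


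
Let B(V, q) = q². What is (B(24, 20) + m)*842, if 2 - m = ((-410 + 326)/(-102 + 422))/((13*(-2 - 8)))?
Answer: 1760107959/5200 ≈ 3.3848e+5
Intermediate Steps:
m = 20779/10400 (m = 2 - (-410 + 326)/(-102 + 422)/(13*(-2 - 8)) = 2 - (-84/320)/(13*(-10)) = 2 - (-84*1/320)/(-130) = 2 - (-21)*(-1)/(80*130) = 2 - 1*21/10400 = 2 - 21/10400 = 20779/10400 ≈ 1.9980)
(B(24, 20) + m)*842 = (20² + 20779/10400)*842 = (400 + 20779/10400)*842 = (4180779/10400)*842 = 1760107959/5200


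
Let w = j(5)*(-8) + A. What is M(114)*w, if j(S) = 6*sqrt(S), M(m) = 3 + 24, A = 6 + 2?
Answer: 216 - 1296*sqrt(5) ≈ -2681.9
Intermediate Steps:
A = 8
M(m) = 27
w = 8 - 48*sqrt(5) (w = (6*sqrt(5))*(-8) + 8 = -48*sqrt(5) + 8 = 8 - 48*sqrt(5) ≈ -99.331)
M(114)*w = 27*(8 - 48*sqrt(5)) = 216 - 1296*sqrt(5)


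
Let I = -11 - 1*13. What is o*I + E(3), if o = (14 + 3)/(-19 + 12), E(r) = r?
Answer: 429/7 ≈ 61.286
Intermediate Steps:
I = -24 (I = -11 - 13 = -24)
o = -17/7 (o = 17/(-7) = 17*(-1/7) = -17/7 ≈ -2.4286)
o*I + E(3) = -17/7*(-24) + 3 = 408/7 + 3 = 429/7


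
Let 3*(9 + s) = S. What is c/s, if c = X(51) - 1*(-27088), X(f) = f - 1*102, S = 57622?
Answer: 81111/57595 ≈ 1.4083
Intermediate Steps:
X(f) = -102 + f (X(f) = f - 102 = -102 + f)
s = 57595/3 (s = -9 + (⅓)*57622 = -9 + 57622/3 = 57595/3 ≈ 19198.)
c = 27037 (c = (-102 + 51) - 1*(-27088) = -51 + 27088 = 27037)
c/s = 27037/(57595/3) = 27037*(3/57595) = 81111/57595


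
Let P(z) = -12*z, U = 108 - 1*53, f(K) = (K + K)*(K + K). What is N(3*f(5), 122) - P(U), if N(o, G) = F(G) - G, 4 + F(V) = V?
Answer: 656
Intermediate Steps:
f(K) = 4*K**2 (f(K) = (2*K)*(2*K) = 4*K**2)
F(V) = -4 + V
N(o, G) = -4 (N(o, G) = (-4 + G) - G = -4)
U = 55 (U = 108 - 53 = 55)
N(3*f(5), 122) - P(U) = -4 - (-12)*55 = -4 - 1*(-660) = -4 + 660 = 656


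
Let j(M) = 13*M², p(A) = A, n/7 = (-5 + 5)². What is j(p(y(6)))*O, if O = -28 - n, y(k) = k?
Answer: -13104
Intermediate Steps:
n = 0 (n = 7*(-5 + 5)² = 7*0² = 7*0 = 0)
O = -28 (O = -28 - 1*0 = -28 + 0 = -28)
j(p(y(6)))*O = (13*6²)*(-28) = (13*36)*(-28) = 468*(-28) = -13104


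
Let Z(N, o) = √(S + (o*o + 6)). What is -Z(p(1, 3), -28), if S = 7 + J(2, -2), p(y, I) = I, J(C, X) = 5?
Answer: -√802 ≈ -28.320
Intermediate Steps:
S = 12 (S = 7 + 5 = 12)
Z(N, o) = √(18 + o²) (Z(N, o) = √(12 + (o*o + 6)) = √(12 + (o² + 6)) = √(12 + (6 + o²)) = √(18 + o²))
-Z(p(1, 3), -28) = -√(18 + (-28)²) = -√(18 + 784) = -√802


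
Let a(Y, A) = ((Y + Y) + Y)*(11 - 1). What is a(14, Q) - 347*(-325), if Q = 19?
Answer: 113195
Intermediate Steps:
a(Y, A) = 30*Y (a(Y, A) = (2*Y + Y)*10 = (3*Y)*10 = 30*Y)
a(14, Q) - 347*(-325) = 30*14 - 347*(-325) = 420 + 112775 = 113195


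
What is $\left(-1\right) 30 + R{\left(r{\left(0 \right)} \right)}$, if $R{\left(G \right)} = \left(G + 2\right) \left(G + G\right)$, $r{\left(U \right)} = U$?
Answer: $-30$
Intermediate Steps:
$R{\left(G \right)} = 2 G \left(2 + G\right)$ ($R{\left(G \right)} = \left(2 + G\right) 2 G = 2 G \left(2 + G\right)$)
$\left(-1\right) 30 + R{\left(r{\left(0 \right)} \right)} = \left(-1\right) 30 + 2 \cdot 0 \left(2 + 0\right) = -30 + 2 \cdot 0 \cdot 2 = -30 + 0 = -30$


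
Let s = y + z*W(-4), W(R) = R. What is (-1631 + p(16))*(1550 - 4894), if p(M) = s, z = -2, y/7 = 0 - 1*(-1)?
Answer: 5403904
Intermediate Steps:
y = 7 (y = 7*(0 - 1*(-1)) = 7*(0 + 1) = 7*1 = 7)
s = 15 (s = 7 - 2*(-4) = 7 + 8 = 15)
p(M) = 15
(-1631 + p(16))*(1550 - 4894) = (-1631 + 15)*(1550 - 4894) = -1616*(-3344) = 5403904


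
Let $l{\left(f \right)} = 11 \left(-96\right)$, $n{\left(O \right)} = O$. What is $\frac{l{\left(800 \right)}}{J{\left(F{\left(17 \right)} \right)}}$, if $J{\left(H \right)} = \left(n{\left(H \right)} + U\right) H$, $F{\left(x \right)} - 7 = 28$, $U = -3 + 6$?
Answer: $- \frac{528}{665} \approx -0.79399$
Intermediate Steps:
$U = 3$
$F{\left(x \right)} = 35$ ($F{\left(x \right)} = 7 + 28 = 35$)
$J{\left(H \right)} = H \left(3 + H\right)$ ($J{\left(H \right)} = \left(H + 3\right) H = \left(3 + H\right) H = H \left(3 + H\right)$)
$l{\left(f \right)} = -1056$
$\frac{l{\left(800 \right)}}{J{\left(F{\left(17 \right)} \right)}} = - \frac{1056}{35 \left(3 + 35\right)} = - \frac{1056}{35 \cdot 38} = - \frac{1056}{1330} = \left(-1056\right) \frac{1}{1330} = - \frac{528}{665}$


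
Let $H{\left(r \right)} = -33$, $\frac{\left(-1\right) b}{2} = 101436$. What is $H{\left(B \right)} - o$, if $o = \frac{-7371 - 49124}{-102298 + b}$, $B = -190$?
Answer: $- \frac{2025421}{61034} \approx -33.185$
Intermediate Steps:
$b = -202872$ ($b = \left(-2\right) 101436 = -202872$)
$o = \frac{11299}{61034}$ ($o = \frac{-7371 - 49124}{-102298 - 202872} = - \frac{56495}{-305170} = \left(-56495\right) \left(- \frac{1}{305170}\right) = \frac{11299}{61034} \approx 0.18513$)
$H{\left(B \right)} - o = -33 - \frac{11299}{61034} = - \frac{2025421}{61034}$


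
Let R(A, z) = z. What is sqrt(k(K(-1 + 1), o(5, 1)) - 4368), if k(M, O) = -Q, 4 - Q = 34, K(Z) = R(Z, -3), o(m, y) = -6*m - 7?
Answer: 3*I*sqrt(482) ≈ 65.864*I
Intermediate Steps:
o(m, y) = -7 - 6*m
K(Z) = -3
Q = -30 (Q = 4 - 1*34 = 4 - 34 = -30)
k(M, O) = 30 (k(M, O) = -1*(-30) = 30)
sqrt(k(K(-1 + 1), o(5, 1)) - 4368) = sqrt(30 - 4368) = sqrt(-4338) = 3*I*sqrt(482)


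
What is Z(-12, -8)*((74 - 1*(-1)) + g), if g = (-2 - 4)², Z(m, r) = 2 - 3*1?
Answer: -111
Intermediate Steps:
Z(m, r) = -1 (Z(m, r) = 2 - 3 = -1)
g = 36 (g = (-6)² = 36)
Z(-12, -8)*((74 - 1*(-1)) + g) = -((74 - 1*(-1)) + 36) = -((74 + 1) + 36) = -(75 + 36) = -1*111 = -111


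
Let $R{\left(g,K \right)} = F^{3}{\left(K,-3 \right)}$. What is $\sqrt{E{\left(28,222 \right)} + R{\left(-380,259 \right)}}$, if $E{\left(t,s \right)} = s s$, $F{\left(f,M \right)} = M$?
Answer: $3 \sqrt{5473} \approx 221.94$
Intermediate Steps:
$E{\left(t,s \right)} = s^{2}$
$R{\left(g,K \right)} = -27$ ($R{\left(g,K \right)} = \left(-3\right)^{3} = -27$)
$\sqrt{E{\left(28,222 \right)} + R{\left(-380,259 \right)}} = \sqrt{222^{2} - 27} = \sqrt{49284 - 27} = \sqrt{49257} = 3 \sqrt{5473}$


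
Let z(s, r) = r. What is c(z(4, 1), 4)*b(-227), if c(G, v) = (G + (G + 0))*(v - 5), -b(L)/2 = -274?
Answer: -1096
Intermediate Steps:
b(L) = 548 (b(L) = -2*(-274) = 548)
c(G, v) = 2*G*(-5 + v) (c(G, v) = (G + G)*(-5 + v) = (2*G)*(-5 + v) = 2*G*(-5 + v))
c(z(4, 1), 4)*b(-227) = (2*1*(-5 + 4))*548 = (2*1*(-1))*548 = -2*548 = -1096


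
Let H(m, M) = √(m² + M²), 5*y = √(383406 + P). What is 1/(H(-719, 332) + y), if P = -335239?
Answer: 5/(5*√627185 + 7*√983) ≈ 0.0011964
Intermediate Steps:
y = 7*√983/5 (y = √(383406 - 335239)/5 = √48167/5 = (7*√983)/5 = 7*√983/5 ≈ 43.894)
H(m, M) = √(M² + m²)
1/(H(-719, 332) + y) = 1/(√(332² + (-719)²) + 7*√983/5) = 1/(√(110224 + 516961) + 7*√983/5) = 1/(√627185 + 7*√983/5)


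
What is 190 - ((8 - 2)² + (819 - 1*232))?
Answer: -433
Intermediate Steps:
190 - ((8 - 2)² + (819 - 1*232)) = 190 - (6² + (819 - 232)) = 190 - (36 + 587) = 190 - 1*623 = 190 - 623 = -433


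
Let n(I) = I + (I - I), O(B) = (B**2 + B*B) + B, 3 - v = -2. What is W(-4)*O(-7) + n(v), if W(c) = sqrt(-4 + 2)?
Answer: 5 + 91*I*sqrt(2) ≈ 5.0 + 128.69*I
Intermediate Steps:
v = 5 (v = 3 - 1*(-2) = 3 + 2 = 5)
O(B) = B + 2*B**2 (O(B) = (B**2 + B**2) + B = 2*B**2 + B = B + 2*B**2)
n(I) = I (n(I) = I + 0 = I)
W(c) = I*sqrt(2) (W(c) = sqrt(-2) = I*sqrt(2))
W(-4)*O(-7) + n(v) = (I*sqrt(2))*(-7*(1 + 2*(-7))) + 5 = (I*sqrt(2))*(-7*(1 - 14)) + 5 = (I*sqrt(2))*(-7*(-13)) + 5 = (I*sqrt(2))*91 + 5 = 91*I*sqrt(2) + 5 = 5 + 91*I*sqrt(2)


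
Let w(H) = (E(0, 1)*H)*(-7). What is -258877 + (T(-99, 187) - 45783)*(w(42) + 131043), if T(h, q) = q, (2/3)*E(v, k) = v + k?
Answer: -5955187669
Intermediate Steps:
E(v, k) = 3*k/2 + 3*v/2 (E(v, k) = 3*(v + k)/2 = 3*(k + v)/2 = 3*k/2 + 3*v/2)
w(H) = -21*H/2 (w(H) = (((3/2)*1 + (3/2)*0)*H)*(-7) = ((3/2 + 0)*H)*(-7) = (3*H/2)*(-7) = -21*H/2)
-258877 + (T(-99, 187) - 45783)*(w(42) + 131043) = -258877 + (187 - 45783)*(-21/2*42 + 131043) = -258877 - 45596*(-441 + 131043) = -258877 - 45596*130602 = -258877 - 5954928792 = -5955187669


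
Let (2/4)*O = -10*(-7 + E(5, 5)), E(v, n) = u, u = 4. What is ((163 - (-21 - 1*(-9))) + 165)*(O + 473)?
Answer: 181220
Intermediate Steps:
E(v, n) = 4
O = 60 (O = 2*(-10*(-7 + 4)) = 2*(-10*(-3)) = 2*30 = 60)
((163 - (-21 - 1*(-9))) + 165)*(O + 473) = ((163 - (-21 - 1*(-9))) + 165)*(60 + 473) = ((163 - (-21 + 9)) + 165)*533 = ((163 - 1*(-12)) + 165)*533 = ((163 + 12) + 165)*533 = (175 + 165)*533 = 340*533 = 181220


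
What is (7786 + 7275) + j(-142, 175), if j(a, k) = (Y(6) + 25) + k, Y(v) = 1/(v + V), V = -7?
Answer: 15260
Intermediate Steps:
Y(v) = 1/(-7 + v) (Y(v) = 1/(v - 7) = 1/(-7 + v))
j(a, k) = 24 + k (j(a, k) = (1/(-7 + 6) + 25) + k = (1/(-1) + 25) + k = (-1 + 25) + k = 24 + k)
(7786 + 7275) + j(-142, 175) = (7786 + 7275) + (24 + 175) = 15061 + 199 = 15260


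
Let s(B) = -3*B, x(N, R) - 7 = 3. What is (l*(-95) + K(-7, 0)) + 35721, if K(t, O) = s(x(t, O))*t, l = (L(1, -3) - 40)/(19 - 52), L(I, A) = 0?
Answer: 1181923/33 ≈ 35816.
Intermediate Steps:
x(N, R) = 10 (x(N, R) = 7 + 3 = 10)
l = 40/33 (l = (0 - 40)/(19 - 52) = -40/(-33) = -40*(-1/33) = 40/33 ≈ 1.2121)
K(t, O) = -30*t (K(t, O) = (-3*10)*t = -30*t)
(l*(-95) + K(-7, 0)) + 35721 = ((40/33)*(-95) - 30*(-7)) + 35721 = (-3800/33 + 210) + 35721 = 3130/33 + 35721 = 1181923/33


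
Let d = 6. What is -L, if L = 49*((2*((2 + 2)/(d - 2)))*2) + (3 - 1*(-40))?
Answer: -239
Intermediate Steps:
L = 239 (L = 49*((2*((2 + 2)/(6 - 2)))*2) + (3 - 1*(-40)) = 49*((2*(4/4))*2) + (3 + 40) = 49*((2*(4*(1/4)))*2) + 43 = 49*((2*1)*2) + 43 = 49*(2*2) + 43 = 49*4 + 43 = 196 + 43 = 239)
-L = -1*239 = -239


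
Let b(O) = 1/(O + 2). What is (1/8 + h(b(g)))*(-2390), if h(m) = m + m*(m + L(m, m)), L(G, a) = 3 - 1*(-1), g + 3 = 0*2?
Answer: 37045/4 ≈ 9261.3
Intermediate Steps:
g = -3 (g = -3 + 0*2 = -3 + 0 = -3)
b(O) = 1/(2 + O)
L(G, a) = 4 (L(G, a) = 3 + 1 = 4)
h(m) = m + m*(4 + m) (h(m) = m + m*(m + 4) = m + m*(4 + m))
(1/8 + h(b(g)))*(-2390) = (1/8 + (5 + 1/(2 - 3))/(2 - 3))*(-2390) = (1/8 + (5 + 1/(-1))/(-1))*(-2390) = (1/8 - (5 - 1))*(-2390) = (1/8 - 1*4)*(-2390) = (1/8 - 4)*(-2390) = -31/8*(-2390) = 37045/4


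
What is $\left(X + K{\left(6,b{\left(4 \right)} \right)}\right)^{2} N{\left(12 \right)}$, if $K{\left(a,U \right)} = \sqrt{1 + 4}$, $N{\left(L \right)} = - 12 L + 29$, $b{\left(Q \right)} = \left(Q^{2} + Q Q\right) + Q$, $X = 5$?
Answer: $-3450 - 1150 \sqrt{5} \approx -6021.5$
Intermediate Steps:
$b{\left(Q \right)} = Q + 2 Q^{2}$ ($b{\left(Q \right)} = \left(Q^{2} + Q^{2}\right) + Q = 2 Q^{2} + Q = Q + 2 Q^{2}$)
$N{\left(L \right)} = 29 - 12 L$
$K{\left(a,U \right)} = \sqrt{5}$
$\left(X + K{\left(6,b{\left(4 \right)} \right)}\right)^{2} N{\left(12 \right)} = \left(5 + \sqrt{5}\right)^{2} \left(29 - 144\right) = \left(5 + \sqrt{5}\right)^{2} \left(-115\right) = - 115 \left(5 + \sqrt{5}\right)^{2}$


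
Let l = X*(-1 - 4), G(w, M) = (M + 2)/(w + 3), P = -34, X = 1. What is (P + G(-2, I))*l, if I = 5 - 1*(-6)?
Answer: 105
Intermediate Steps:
I = 11 (I = 5 + 6 = 11)
G(w, M) = (2 + M)/(3 + w)
l = -5 (l = 1*(-1 - 4) = 1*(-5) = -5)
(P + G(-2, I))*l = (-34 + (2 + 11)/(3 - 2))*(-5) = (-34 + 13/1)*(-5) = (-34 + 1*13)*(-5) = (-34 + 13)*(-5) = -21*(-5) = 105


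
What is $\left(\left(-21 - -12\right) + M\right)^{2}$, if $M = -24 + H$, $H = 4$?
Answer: $841$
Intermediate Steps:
$M = -20$ ($M = -24 + 4 = -20$)
$\left(\left(-21 - -12\right) + M\right)^{2} = \left(\left(-21 - -12\right) - 20\right)^{2} = \left(\left(-21 + 12\right) - 20\right)^{2} = \left(-9 - 20\right)^{2} = \left(-29\right)^{2} = 841$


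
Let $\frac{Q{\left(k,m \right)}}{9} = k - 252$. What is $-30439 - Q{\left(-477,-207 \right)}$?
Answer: $-23878$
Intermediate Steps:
$Q{\left(k,m \right)} = -2268 + 9 k$ ($Q{\left(k,m \right)} = 9 \left(k - 252\right) = 9 \left(-252 + k\right) = -2268 + 9 k$)
$-30439 - Q{\left(-477,-207 \right)} = -30439 - \left(-2268 + 9 \left(-477\right)\right) = -30439 - \left(-2268 - 4293\right) = -30439 - -6561 = -30439 + 6561 = -23878$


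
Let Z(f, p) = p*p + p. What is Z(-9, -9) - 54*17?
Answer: -846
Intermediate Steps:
Z(f, p) = p + p² (Z(f, p) = p² + p = p + p²)
Z(-9, -9) - 54*17 = -9*(1 - 9) - 54*17 = -9*(-8) - 918 = 72 - 918 = -846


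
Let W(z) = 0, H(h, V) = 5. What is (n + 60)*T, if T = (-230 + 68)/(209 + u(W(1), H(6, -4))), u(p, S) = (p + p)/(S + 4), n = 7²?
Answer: -17658/209 ≈ -84.488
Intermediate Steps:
n = 49
u(p, S) = 2*p/(4 + S) (u(p, S) = (2*p)/(4 + S) = 2*p/(4 + S))
T = -162/209 (T = (-230 + 68)/(209 + 2*0/(4 + 5)) = -162/(209 + 2*0/9) = -162/(209 + 2*0*(⅑)) = -162/(209 + 0) = -162/209 ≈ -0.77512)
(n + 60)*T = (49 + 60)*(-162/209) = 109*(-162/209) = -17658/209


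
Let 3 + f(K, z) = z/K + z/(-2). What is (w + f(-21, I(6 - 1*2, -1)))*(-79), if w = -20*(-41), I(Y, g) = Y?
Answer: -1351769/21 ≈ -64370.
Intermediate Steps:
f(K, z) = -3 - z/2 + z/K (f(K, z) = -3 + (z/K + z/(-2)) = -3 + (z/K + z*(-1/2)) = -3 + (z/K - z/2) = -3 + (-z/2 + z/K) = -3 - z/2 + z/K)
w = 820
(w + f(-21, I(6 - 1*2, -1)))*(-79) = (820 + (-3 - (6 - 1*2)/2 + (6 - 1*2)/(-21)))*(-79) = (820 + (-3 - (6 - 2)/2 + (6 - 2)*(-1/21)))*(-79) = (820 + (-3 - 1/2*4 + 4*(-1/21)))*(-79) = (820 + (-3 - 2 - 4/21))*(-79) = (820 - 109/21)*(-79) = (17111/21)*(-79) = -1351769/21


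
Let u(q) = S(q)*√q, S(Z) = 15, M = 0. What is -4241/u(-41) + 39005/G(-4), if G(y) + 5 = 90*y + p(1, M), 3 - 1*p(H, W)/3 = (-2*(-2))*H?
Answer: -39005/368 + 4241*I*√41/615 ≈ -105.99 + 44.156*I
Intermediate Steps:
p(H, W) = 9 - 12*H (p(H, W) = 9 - 3*(-2*(-2))*H = 9 - 12*H)
G(y) = -8 + 90*y (G(y) = -5 + (90*y + (9 - 12*1)) = -5 + (90*y + (9 - 12)) = -5 + (90*y - 3) = -5 + (-3 + 90*y) = -8 + 90*y)
u(q) = 15*√q
-4241/u(-41) + 39005/G(-4) = -4241*(-I*√41/615) + 39005/(-8 + 90*(-4)) = -4241*(-I*√41/615) + 39005/(-8 - 360) = -4241*(-I*√41/615) + 39005/(-368) = -(-4241)*I*√41/615 + 39005*(-1/368) = 4241*I*√41/615 - 39005/368 = -39005/368 + 4241*I*√41/615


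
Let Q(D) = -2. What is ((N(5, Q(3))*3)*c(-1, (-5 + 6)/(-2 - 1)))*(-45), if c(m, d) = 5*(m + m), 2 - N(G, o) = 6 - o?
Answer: -8100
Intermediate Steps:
N(G, o) = -4 + o (N(G, o) = 2 - (6 - o) = 2 + (-6 + o) = -4 + o)
c(m, d) = 10*m (c(m, d) = 5*(2*m) = 10*m)
((N(5, Q(3))*3)*c(-1, (-5 + 6)/(-2 - 1)))*(-45) = (((-4 - 2)*3)*(10*(-1)))*(-45) = (-6*3*(-10))*(-45) = -18*(-10)*(-45) = 180*(-45) = -8100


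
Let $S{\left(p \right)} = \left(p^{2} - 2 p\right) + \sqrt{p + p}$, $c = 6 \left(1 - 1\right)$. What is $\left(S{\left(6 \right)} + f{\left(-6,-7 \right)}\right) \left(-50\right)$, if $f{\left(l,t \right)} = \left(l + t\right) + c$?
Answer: $-550 - 100 \sqrt{3} \approx -723.21$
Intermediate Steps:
$c = 0$ ($c = 6 \cdot 0 = 0$)
$f{\left(l,t \right)} = l + t$ ($f{\left(l,t \right)} = \left(l + t\right) + 0 = l + t$)
$S{\left(p \right)} = p^{2} - 2 p + \sqrt{2} \sqrt{p}$ ($S{\left(p \right)} = \left(p^{2} - 2 p\right) + \sqrt{2 p} = \left(p^{2} - 2 p\right) + \sqrt{2} \sqrt{p} = p^{2} - 2 p + \sqrt{2} \sqrt{p}$)
$\left(S{\left(6 \right)} + f{\left(-6,-7 \right)}\right) \left(-50\right) = \left(\left(6^{2} - 12 + \sqrt{2} \sqrt{6}\right) - 13\right) \left(-50\right) = \left(\left(36 - 12 + 2 \sqrt{3}\right) - 13\right) \left(-50\right) = \left(\left(24 + 2 \sqrt{3}\right) - 13\right) \left(-50\right) = \left(11 + 2 \sqrt{3}\right) \left(-50\right) = -550 - 100 \sqrt{3}$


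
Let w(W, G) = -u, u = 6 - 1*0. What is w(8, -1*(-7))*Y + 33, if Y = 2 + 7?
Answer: -21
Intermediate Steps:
u = 6 (u = 6 + 0 = 6)
w(W, G) = -6 (w(W, G) = -1*6 = -6)
Y = 9
w(8, -1*(-7))*Y + 33 = -6*9 + 33 = -54 + 33 = -21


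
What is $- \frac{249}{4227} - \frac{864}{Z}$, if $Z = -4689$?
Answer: $\frac{92021}{734089} \approx 0.12535$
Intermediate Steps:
$- \frac{249}{4227} - \frac{864}{Z} = - \frac{249}{4227} - \frac{864}{-4689} = \left(-249\right) \frac{1}{4227} - - \frac{96}{521} = - \frac{83}{1409} + \frac{96}{521} = \frac{92021}{734089}$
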